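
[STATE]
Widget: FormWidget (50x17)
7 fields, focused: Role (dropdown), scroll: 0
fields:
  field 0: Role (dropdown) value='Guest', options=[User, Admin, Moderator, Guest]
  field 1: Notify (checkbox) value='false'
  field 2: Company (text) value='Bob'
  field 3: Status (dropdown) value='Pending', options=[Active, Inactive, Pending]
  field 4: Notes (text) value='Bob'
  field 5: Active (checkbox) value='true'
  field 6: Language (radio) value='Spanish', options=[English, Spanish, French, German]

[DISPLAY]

> Role:       [Guest                            ▼]
  Notify:     [ ]                                 
  Company:    [Bob                               ]
  Status:     [Pending                          ▼]
  Notes:      [Bob                               ]
  Active:     [x]                                 
  Language:   ( ) English  (●) Spanish  ( ) French
                                                  
                                                  
                                                  
                                                  
                                                  
                                                  
                                                  
                                                  
                                                  
                                                  


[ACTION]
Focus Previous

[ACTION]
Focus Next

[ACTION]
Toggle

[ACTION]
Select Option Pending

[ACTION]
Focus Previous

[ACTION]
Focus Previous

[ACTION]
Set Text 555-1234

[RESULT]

  Role:       [Guest                            ▼]
  Notify:     [ ]                                 
  Company:    [Bob                               ]
  Status:     [Pending                          ▼]
  Notes:      [Bob                               ]
> Active:     [x]                                 
  Language:   ( ) English  (●) Spanish  ( ) French
                                                  
                                                  
                                                  
                                                  
                                                  
                                                  
                                                  
                                                  
                                                  
                                                  


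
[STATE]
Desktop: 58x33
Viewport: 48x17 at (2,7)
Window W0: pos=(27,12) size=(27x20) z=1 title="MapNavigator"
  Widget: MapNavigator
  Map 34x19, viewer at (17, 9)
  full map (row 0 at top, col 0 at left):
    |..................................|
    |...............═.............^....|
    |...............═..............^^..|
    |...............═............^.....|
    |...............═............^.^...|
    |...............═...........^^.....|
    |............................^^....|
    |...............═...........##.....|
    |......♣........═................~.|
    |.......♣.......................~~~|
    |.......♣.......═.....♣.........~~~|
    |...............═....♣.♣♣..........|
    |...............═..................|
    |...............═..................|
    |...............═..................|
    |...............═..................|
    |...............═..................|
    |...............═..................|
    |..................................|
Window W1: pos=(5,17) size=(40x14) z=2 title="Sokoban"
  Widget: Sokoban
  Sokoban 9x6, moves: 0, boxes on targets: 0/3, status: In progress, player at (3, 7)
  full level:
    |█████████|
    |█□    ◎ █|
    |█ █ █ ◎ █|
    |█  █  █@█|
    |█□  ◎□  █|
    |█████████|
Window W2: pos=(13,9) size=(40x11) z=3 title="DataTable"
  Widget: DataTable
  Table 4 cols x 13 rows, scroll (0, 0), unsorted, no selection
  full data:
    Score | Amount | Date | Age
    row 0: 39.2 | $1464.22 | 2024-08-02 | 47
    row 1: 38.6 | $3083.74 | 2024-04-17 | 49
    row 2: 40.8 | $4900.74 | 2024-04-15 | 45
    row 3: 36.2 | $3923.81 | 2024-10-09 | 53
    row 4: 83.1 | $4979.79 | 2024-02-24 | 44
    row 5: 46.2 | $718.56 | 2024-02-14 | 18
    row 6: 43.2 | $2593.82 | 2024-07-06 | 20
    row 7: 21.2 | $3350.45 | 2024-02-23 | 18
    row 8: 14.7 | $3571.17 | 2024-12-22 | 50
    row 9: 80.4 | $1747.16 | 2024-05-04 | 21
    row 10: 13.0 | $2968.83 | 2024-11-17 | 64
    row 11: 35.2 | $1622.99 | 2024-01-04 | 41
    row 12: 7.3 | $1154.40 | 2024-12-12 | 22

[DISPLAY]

                                                
                                                
           ┏━━━━━━━━━━━━━━━━━━━━━━━━━━━━━━━━━━━━
           ┃ DataTable                          
           ┠────────────────────────────────────
           ┃Score│Amount  │Date      │Age       
           ┃─────┼────────┼──────────┼───       
           ┃39.2 │$1464.22│2024-08-02│47        
           ┃38.6 │$3083.74│2024-04-17│49        
           ┃40.8 │$4900.74│2024-04-15│45        
   ┏━━━━━━━┃36.2 │$3923.81│2024-10-09│53        
   ┃ Sokoba┃83.1 │$4979.79│2024-02-24│44        
   ┠───────┗━━━━━━━━━━━━━━━━━━━━━━━━━━━━━━━━━━━━
   ┃█████████                             ┃.....
   ┃█□    ◎ █                             ┃.....
   ┃█ █ █ ◎ █                             ┃.....
   ┃█  █  █@█                             ┃.....


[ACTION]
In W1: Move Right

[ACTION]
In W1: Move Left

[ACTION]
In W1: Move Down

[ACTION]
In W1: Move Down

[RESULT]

                                                
                                                
           ┏━━━━━━━━━━━━━━━━━━━━━━━━━━━━━━━━━━━━
           ┃ DataTable                          
           ┠────────────────────────────────────
           ┃Score│Amount  │Date      │Age       
           ┃─────┼────────┼──────────┼───       
           ┃39.2 │$1464.22│2024-08-02│47        
           ┃38.6 │$3083.74│2024-04-17│49        
           ┃40.8 │$4900.74│2024-04-15│45        
   ┏━━━━━━━┃36.2 │$3923.81│2024-10-09│53        
   ┃ Sokoba┃83.1 │$4979.79│2024-02-24│44        
   ┠───────┗━━━━━━━━━━━━━━━━━━━━━━━━━━━━━━━━━━━━
   ┃█████████                             ┃.....
   ┃█□    ◎ █                             ┃.....
   ┃█ █ █ ◎ █                             ┃.....
   ┃█  █  █ █                             ┃.....


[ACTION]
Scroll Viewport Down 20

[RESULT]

           ┃40.8 │$4900.74│2024-04-15│45        
   ┏━━━━━━━┃36.2 │$3923.81│2024-10-09│53        
   ┃ Sokoba┃83.1 │$4979.79│2024-02-24│44        
   ┠───────┗━━━━━━━━━━━━━━━━━━━━━━━━━━━━━━━━━━━━
   ┃█████████                             ┃.....
   ┃█□    ◎ █                             ┃.....
   ┃█ █ █ ◎ █                             ┃.....
   ┃█  █  █ █                             ┃.....
   ┃█□  ◎□ @█                             ┃.....
   ┃█████████                             ┃♣♣...
   ┃Moves: 1  0/3                         ┃.....
   ┃                                      ┃.....
   ┃                                      ┃.....
   ┃                                      ┃.....
   ┗━━━━━━━━━━━━━━━━━━━━━━━━━━━━━━━━━━━━━━┛.....
                         ┗━━━━━━━━━━━━━━━━━━━━━━
                                                


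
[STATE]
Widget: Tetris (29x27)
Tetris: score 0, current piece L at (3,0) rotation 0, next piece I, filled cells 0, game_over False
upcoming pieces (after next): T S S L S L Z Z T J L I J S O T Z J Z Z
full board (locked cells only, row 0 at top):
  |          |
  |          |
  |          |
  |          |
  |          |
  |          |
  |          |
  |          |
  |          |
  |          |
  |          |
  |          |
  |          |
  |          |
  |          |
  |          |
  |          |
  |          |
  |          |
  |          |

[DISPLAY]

     ▒    │Next:             
   ▒▒▒    │████              
          │                  
          │                  
          │                  
          │                  
          │Score:            
          │0                 
          │                  
          │                  
          │                  
          │                  
          │                  
          │                  
          │                  
          │                  
          │                  
          │                  
          │                  
          │                  
          │                  
          │                  
          │                  
          │                  
          │                  
          │                  
          │                  


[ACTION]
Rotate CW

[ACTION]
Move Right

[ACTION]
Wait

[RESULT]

          │Next:             
    ▒     │████              
    ▒     │                  
    ▒▒    │                  
          │                  
          │                  
          │Score:            
          │0                 
          │                  
          │                  
          │                  
          │                  
          │                  
          │                  
          │                  
          │                  
          │                  
          │                  
          │                  
          │                  
          │                  
          │                  
          │                  
          │                  
          │                  
          │                  
          │                  


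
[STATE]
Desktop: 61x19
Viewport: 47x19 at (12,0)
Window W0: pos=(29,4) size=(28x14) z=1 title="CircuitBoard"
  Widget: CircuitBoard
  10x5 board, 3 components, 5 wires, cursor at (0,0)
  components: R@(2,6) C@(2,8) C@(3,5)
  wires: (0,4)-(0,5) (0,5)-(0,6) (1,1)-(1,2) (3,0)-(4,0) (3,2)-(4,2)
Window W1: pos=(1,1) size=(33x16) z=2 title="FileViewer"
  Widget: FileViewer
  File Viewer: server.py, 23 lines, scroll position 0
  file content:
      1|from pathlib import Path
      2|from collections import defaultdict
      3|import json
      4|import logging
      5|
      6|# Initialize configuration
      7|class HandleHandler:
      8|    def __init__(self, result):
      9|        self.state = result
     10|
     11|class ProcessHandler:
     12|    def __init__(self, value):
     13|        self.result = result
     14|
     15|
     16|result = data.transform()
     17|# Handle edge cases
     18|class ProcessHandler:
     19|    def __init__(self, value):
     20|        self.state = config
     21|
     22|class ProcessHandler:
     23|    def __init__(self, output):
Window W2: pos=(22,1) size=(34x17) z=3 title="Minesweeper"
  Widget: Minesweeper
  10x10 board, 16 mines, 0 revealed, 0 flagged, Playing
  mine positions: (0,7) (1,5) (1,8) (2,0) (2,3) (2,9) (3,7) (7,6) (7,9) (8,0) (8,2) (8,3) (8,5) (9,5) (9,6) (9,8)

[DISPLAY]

                                               
━━━━━━━━━━┏━━━━━━━━━━━━━━━━━━━━━━━━━━━━━━━━┓   
r         ┃ Minesweeper                    ┃   
──────────┠────────────────────────────────┨   
ib import ┃■■■■■■■■■■                      ┃┓  
ctions imp┃■■■■■■■■■■                      ┃┃  
n         ┃■■■■■■■■■■                      ┃┨  
ging      ┃■■■■■■■■■■                      ┃┃  
          ┃■■■■■■■■■■                      ┃┃  
ze configu┃■■■■■■■■■■                      ┃┃  
leHandler:┃■■■■■■■■■■                      ┃┃  
init__(sel┃■■■■■■■■■■                      ┃┃  
lf.state =┃■■■■■■■■■■                      ┃┃  
          ┃■■■■■■■■■■                      ┃┃  
essHandler┃                                ┃┃  
init__(sel┃                                ┃┃  
━━━━━━━━━━┃                                ┃┃  
          ┗━━━━━━━━━━━━━━━━━━━━━━━━━━━━━━━━┛┛  
                                               


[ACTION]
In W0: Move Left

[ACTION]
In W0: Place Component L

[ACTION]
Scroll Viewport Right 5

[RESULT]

                                               
━━━━━━━━┏━━━━━━━━━━━━━━━━━━━━━━━━━━━━━━━━┓     
        ┃ Minesweeper                    ┃     
────────┠────────────────────────────────┨     
 import ┃■■■■■■■■■■                      ┃┓    
ions imp┃■■■■■■■■■■                      ┃┃    
        ┃■■■■■■■■■■                      ┃┨    
ng      ┃■■■■■■■■■■                      ┃┃    
        ┃■■■■■■■■■■                      ┃┃    
 configu┃■■■■■■■■■■                      ┃┃    
Handler:┃■■■■■■■■■■                      ┃┃    
it__(sel┃■■■■■■■■■■                      ┃┃    
.state =┃■■■■■■■■■■                      ┃┃    
        ┃■■■■■■■■■■                      ┃┃    
sHandler┃                                ┃┃    
it__(sel┃                                ┃┃    
━━━━━━━━┃                                ┃┃    
        ┗━━━━━━━━━━━━━━━━━━━━━━━━━━━━━━━━┛┛    
                                               


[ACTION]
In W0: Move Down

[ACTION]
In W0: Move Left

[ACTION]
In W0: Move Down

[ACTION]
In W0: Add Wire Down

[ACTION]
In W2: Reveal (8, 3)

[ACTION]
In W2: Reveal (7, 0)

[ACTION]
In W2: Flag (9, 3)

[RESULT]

                                               
━━━━━━━━┏━━━━━━━━━━━━━━━━━━━━━━━━━━━━━━━━┓     
        ┃ Minesweeper                    ┃     
────────┠────────────────────────────────┨     
 import ┃■■■■■■■✹■■                      ┃┓    
ions imp┃■■■■■✹■■✹■                      ┃┃    
        ┃✹■■✹■■■■■✹                      ┃┨    
ng      ┃■■■■■■■✹■■                      ┃┃    
        ┃■■■■■■■■■■                      ┃┃    
 configu┃■■■■■■■■■■                      ┃┃    
Handler:┃■■■■■■■■■■                      ┃┃    
it__(sel┃■■■■■■✹■■✹                      ┃┃    
.state =┃✹■✹✹■✹■■■■                      ┃┃    
        ┃■■■■■✹✹■✹■                      ┃┃    
sHandler┃                                ┃┃    
it__(sel┃                                ┃┃    
━━━━━━━━┃                                ┃┃    
        ┗━━━━━━━━━━━━━━━━━━━━━━━━━━━━━━━━┛┛    
                                               


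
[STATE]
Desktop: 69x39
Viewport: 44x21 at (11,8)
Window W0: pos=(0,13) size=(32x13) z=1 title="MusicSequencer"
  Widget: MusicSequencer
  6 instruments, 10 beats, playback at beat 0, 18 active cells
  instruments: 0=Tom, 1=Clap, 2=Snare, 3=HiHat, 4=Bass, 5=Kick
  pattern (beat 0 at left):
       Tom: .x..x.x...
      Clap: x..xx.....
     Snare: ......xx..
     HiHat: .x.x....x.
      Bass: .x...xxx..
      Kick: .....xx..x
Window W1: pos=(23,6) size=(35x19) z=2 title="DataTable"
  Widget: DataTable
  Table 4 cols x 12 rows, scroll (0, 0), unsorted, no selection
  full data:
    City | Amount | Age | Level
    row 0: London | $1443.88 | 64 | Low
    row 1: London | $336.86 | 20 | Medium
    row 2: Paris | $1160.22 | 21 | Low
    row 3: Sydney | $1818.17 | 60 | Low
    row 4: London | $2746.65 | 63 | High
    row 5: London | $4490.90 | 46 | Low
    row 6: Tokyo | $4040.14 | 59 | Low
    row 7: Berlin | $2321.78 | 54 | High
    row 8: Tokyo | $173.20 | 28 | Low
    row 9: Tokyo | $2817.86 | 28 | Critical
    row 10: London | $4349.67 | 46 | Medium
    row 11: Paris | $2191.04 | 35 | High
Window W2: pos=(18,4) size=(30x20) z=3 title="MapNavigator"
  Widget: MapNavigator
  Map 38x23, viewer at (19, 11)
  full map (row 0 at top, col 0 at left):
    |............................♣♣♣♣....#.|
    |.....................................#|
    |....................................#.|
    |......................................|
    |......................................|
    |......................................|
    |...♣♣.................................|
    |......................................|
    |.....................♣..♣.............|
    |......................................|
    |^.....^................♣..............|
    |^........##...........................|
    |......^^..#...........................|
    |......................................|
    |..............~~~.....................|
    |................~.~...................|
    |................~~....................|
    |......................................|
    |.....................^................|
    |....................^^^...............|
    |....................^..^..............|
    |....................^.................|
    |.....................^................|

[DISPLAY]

       ┃............................┃───────
       ┃............................┃l      
       ┃............................┃────   
       ┃............................┃       
       ┃................♣..♣........┃um     
━━━━━━━┃............................┃       
encer  ┃.^................♣.........┃       
───────┃....##........@.............┃       
456789 ┃.^^..#......................┃       
█·█··· ┃............................┃       
█····· ┃.........~~~................┃       
··██·· ┃...........~.~..............┃       
····█· ┃...........~~...............┃ical   
·███·· ┃............................┃um     
·██··█ ┃................^...........┃       
       ┗━━━━━━━━━━━━━━━━━━━━━━━━━━━━┛       
            ┗━━━━━━━━━━━━━━━━━━━━━━━━━━━━━━━
━━━━━━━━━━━━━━━━━━━━┛                       
                                            
                                            
                                            


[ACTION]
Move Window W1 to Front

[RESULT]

       ┃....┠───────────────────────────────
       ┃....┃City  │Amount  │Age│Level      
       ┃....┃──────┼────────┼───┼────────   
       ┃....┃London│$1443.88│64 │Low        
       ┃....┃London│$336.86 │20 │Medium     
━━━━━━━┃....┃Paris │$1160.22│21 │Low        
encer  ┃.^..┃Sydney│$1818.17│60 │Low        
───────┃....┃London│$2746.65│63 │High       
456789 ┃.^^.┃London│$4490.90│46 │Low        
█·█··· ┃....┃Tokyo │$4040.14│59 │Low        
█····· ┃....┃Berlin│$2321.78│54 │High       
··██·· ┃....┃Tokyo │$173.20 │28 │Low        
····█· ┃....┃Tokyo │$2817.86│28 │Critical   
·███·· ┃....┃London│$4349.67│46 │Medium     
·██··█ ┃....┃Paris │$2191.04│35 │High       
       ┗━━━━┃                               
            ┗━━━━━━━━━━━━━━━━━━━━━━━━━━━━━━━
━━━━━━━━━━━━━━━━━━━━┛                       
                                            
                                            
                                            


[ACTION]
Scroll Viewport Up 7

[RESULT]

                                            
                                            
                                            
       ┏━━━━━━━━━━━━━━━━━━━━━━━━━━━━┓       
       ┃ MapNavigator               ┃       
       ┠────┏━━━━━━━━━━━━━━━━━━━━━━━━━━━━━━━
       ┃....┃ DataTable                     
       ┃....┠───────────────────────────────
       ┃....┃City  │Amount  │Age│Level      
       ┃....┃──────┼────────┼───┼────────   
       ┃....┃London│$1443.88│64 │Low        
       ┃....┃London│$336.86 │20 │Medium     
━━━━━━━┃....┃Paris │$1160.22│21 │Low        
encer  ┃.^..┃Sydney│$1818.17│60 │Low        
───────┃....┃London│$2746.65│63 │High       
456789 ┃.^^.┃London│$4490.90│46 │Low        
█·█··· ┃....┃Tokyo │$4040.14│59 │Low        
█····· ┃....┃Berlin│$2321.78│54 │High       
··██·· ┃....┃Tokyo │$173.20 │28 │Low        
····█· ┃....┃Tokyo │$2817.86│28 │Critical   
·███·· ┃....┃London│$4349.67│46 │Medium     


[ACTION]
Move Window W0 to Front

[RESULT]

                                            
                                            
                                            
       ┏━━━━━━━━━━━━━━━━━━━━━━━━━━━━┓       
       ┃ MapNavigator               ┃       
       ┠────┏━━━━━━━━━━━━━━━━━━━━━━━━━━━━━━━
       ┃....┃ DataTable                     
       ┃....┠───────────────────────────────
       ┃....┃City  │Amount  │Age│Level      
       ┃....┃──────┼────────┼───┼────────   
       ┃....┃London│$1443.88│64 │Low        
       ┃....┃London│$336.86 │20 │Medium     
━━━━━━━━━━━━━━━━━━━━┓1160.22│21 │Low        
encer               ┃1818.17│60 │Low        
────────────────────┨2746.65│63 │High       
456789              ┃4490.90│46 │Low        
█·█···              ┃4040.14│59 │Low        
█·····              ┃2321.78│54 │High       
··██··              ┃173.20 │28 │Low        
····█·              ┃2817.86│28 │Critical   
·███··              ┃4349.67│46 │Medium     


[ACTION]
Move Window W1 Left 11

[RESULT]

                                            
                                            
                                            
       ┏━━━━━━━━━━━━━━━━━━━━━━━━━━━━┓       
       ┃ MapNavigator               ┃       
 ┏━━━━━━━━━━━━━━━━━━━━━━━━━━━━━━━━━┓┨       
 ┃ DataTable                       ┃┃       
 ┠─────────────────────────────────┨┃       
 ┃City  │Amount  │Age│Level        ┃┃       
 ┃──────┼────────┼───┼────────     ┃┃       
 ┃London│$1443.88│64 │Low          ┃┃       
 ┃London│$336.86 │20 │Medium       ┃┃       
━━━━━━━━━━━━━━━━━━━━┓│Low          ┃┃       
encer               ┃│Low          ┃┃       
────────────────────┨│High         ┃┃       
456789              ┃│Low          ┃┃       
█·█···              ┃│Low          ┃┃       
█·····              ┃│High         ┃┃       
··██··              ┃│Low          ┃┃       
····█·              ┃│Critical     ┃┃       
·███··              ┃│Medium       ┃┃       


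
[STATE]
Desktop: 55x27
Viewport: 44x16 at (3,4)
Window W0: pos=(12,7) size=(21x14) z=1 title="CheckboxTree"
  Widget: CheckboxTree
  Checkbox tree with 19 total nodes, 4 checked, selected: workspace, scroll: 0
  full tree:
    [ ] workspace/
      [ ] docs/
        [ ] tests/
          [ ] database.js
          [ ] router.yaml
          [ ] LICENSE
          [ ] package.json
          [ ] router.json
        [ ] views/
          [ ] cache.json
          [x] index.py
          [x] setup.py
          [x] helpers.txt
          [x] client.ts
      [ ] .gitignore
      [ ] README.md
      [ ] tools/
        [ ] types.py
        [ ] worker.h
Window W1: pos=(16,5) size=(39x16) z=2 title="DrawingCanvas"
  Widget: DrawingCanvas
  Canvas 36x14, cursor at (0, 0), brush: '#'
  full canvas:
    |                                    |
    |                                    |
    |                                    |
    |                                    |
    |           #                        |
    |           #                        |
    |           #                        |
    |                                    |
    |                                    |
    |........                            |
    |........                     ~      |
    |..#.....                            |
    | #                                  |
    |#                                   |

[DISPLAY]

                                            
             ┏━━━━━━━━━━━━━━━━━━━━━━━━━━━━━━
             ┃ DrawingCanvas                
         ┏━━━┠──────────────────────────────
         ┃ Ch┃+                             
         ┠───┃                              
         ┃>[-┃                              
         ┃   ┃                              
         ┃   ┃           #                  
         ┃   ┃           #                  
         ┃   ┃           #                  
         ┃   ┃                              
         ┃   ┃                              
         ┃   ┃........                      
         ┃   ┃........                     ~
         ┃   ┃..#.....                      


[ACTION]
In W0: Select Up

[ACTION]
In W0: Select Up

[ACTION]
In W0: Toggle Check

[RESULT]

                                            
             ┏━━━━━━━━━━━━━━━━━━━━━━━━━━━━━━
             ┃ DrawingCanvas                
         ┏━━━┠──────────────────────────────
         ┃ Ch┃+                             
         ┠───┃                              
         ┃>[x┃                              
         ┃   ┃                              
         ┃   ┃           #                  
         ┃   ┃           #                  
         ┃   ┃           #                  
         ┃   ┃                              
         ┃   ┃                              
         ┃   ┃........                      
         ┃   ┃........                     ~
         ┃   ┃..#.....                      


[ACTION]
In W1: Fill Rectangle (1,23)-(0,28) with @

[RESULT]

                                            
             ┏━━━━━━━━━━━━━━━━━━━━━━━━━━━━━━
             ┃ DrawingCanvas                
         ┏━━━┠──────────────────────────────
         ┃ Ch┃+                      @@@@@@ 
         ┠───┃                       @@@@@@ 
         ┃>[x┃                              
         ┃   ┃                              
         ┃   ┃           #                  
         ┃   ┃           #                  
         ┃   ┃           #                  
         ┃   ┃                              
         ┃   ┃                              
         ┃   ┃........                      
         ┃   ┃........                     ~
         ┃   ┃..#.....                      


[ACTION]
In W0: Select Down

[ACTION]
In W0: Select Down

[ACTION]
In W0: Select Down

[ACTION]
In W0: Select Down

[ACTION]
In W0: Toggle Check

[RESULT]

                                            
             ┏━━━━━━━━━━━━━━━━━━━━━━━━━━━━━━
             ┃ DrawingCanvas                
         ┏━━━┠──────────────────────────────
         ┃ Ch┃+                      @@@@@@ 
         ┠───┃                       @@@@@@ 
         ┃ [-┃                              
         ┃   ┃                              
         ┃   ┃           #                  
         ┃   ┃           #                  
         ┃>  ┃           #                  
         ┃   ┃                              
         ┃   ┃                              
         ┃   ┃........                      
         ┃   ┃........                     ~
         ┃   ┃..#.....                      


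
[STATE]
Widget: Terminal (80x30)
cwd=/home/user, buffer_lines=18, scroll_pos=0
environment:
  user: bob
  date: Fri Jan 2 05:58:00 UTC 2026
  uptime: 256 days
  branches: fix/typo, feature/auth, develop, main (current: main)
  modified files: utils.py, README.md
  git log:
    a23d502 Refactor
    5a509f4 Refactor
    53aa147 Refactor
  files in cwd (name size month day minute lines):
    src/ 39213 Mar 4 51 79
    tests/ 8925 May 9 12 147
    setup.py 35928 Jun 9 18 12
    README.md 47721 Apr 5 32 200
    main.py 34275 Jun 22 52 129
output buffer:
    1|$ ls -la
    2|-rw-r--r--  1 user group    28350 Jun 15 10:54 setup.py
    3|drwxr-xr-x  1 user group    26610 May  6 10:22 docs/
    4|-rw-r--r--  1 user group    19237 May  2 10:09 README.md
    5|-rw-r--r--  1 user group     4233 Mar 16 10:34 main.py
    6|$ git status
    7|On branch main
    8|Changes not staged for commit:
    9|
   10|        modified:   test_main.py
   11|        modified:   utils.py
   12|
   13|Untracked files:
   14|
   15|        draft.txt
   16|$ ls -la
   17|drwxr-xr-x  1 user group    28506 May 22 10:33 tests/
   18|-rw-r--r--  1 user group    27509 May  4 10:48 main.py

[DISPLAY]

$ ls -la                                                                        
-rw-r--r--  1 user group    28350 Jun 15 10:54 setup.py                         
drwxr-xr-x  1 user group    26610 May  6 10:22 docs/                            
-rw-r--r--  1 user group    19237 May  2 10:09 README.md                        
-rw-r--r--  1 user group     4233 Mar 16 10:34 main.py                          
$ git status                                                                    
On branch main                                                                  
Changes not staged for commit:                                                  
                                                                                
        modified:   test_main.py                                                
        modified:   utils.py                                                    
                                                                                
Untracked files:                                                                
                                                                                
        draft.txt                                                               
$ ls -la                                                                        
drwxr-xr-x  1 user group    28506 May 22 10:33 tests/                           
-rw-r--r--  1 user group    27509 May  4 10:48 main.py                          
$ █                                                                             
                                                                                
                                                                                
                                                                                
                                                                                
                                                                                
                                                                                
                                                                                
                                                                                
                                                                                
                                                                                
                                                                                


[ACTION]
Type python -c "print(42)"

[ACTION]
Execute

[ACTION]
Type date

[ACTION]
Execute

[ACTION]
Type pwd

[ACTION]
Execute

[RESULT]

$ ls -la                                                                        
-rw-r--r--  1 user group    28350 Jun 15 10:54 setup.py                         
drwxr-xr-x  1 user group    26610 May  6 10:22 docs/                            
-rw-r--r--  1 user group    19237 May  2 10:09 README.md                        
-rw-r--r--  1 user group     4233 Mar 16 10:34 main.py                          
$ git status                                                                    
On branch main                                                                  
Changes not staged for commit:                                                  
                                                                                
        modified:   test_main.py                                                
        modified:   utils.py                                                    
                                                                                
Untracked files:                                                                
                                                                                
        draft.txt                                                               
$ ls -la                                                                        
drwxr-xr-x  1 user group    28506 May 22 10:33 tests/                           
-rw-r--r--  1 user group    27509 May  4 10:48 main.py                          
$ python -c "print(42)"                                                         
42                                                                              
$ date                                                                          
Fri Jan 2 05:58:00 UTC 2026                                                     
$ pwd                                                                           
/home/user                                                                      
$ █                                                                             
                                                                                
                                                                                
                                                                                
                                                                                
                                                                                


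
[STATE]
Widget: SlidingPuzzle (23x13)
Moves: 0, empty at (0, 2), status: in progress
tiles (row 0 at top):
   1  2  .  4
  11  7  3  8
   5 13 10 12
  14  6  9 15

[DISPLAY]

┌────┬────┬────┬────┐  
│  1 │  2 │    │  4 │  
├────┼────┼────┼────┤  
│ 11 │  7 │  3 │  8 │  
├────┼────┼────┼────┤  
│  5 │ 13 │ 10 │ 12 │  
├────┼────┼────┼────┤  
│ 14 │  6 │  9 │ 15 │  
└────┴────┴────┴────┘  
Moves: 0               
                       
                       
                       


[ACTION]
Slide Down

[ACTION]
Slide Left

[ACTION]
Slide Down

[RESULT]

┌────┬────┬────┬────┐  
│  1 │  2 │  4 │    │  
├────┼────┼────┼────┤  
│ 11 │  7 │  3 │  8 │  
├────┼────┼────┼────┤  
│  5 │ 13 │ 10 │ 12 │  
├────┼────┼────┼────┤  
│ 14 │  6 │  9 │ 15 │  
└────┴────┴────┴────┘  
Moves: 1               
                       
                       
                       


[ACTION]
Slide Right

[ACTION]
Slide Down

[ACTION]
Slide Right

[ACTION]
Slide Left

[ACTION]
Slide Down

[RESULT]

┌────┬────┬────┬────┐  
│  1 │  2 │    │  4 │  
├────┼────┼────┼────┤  
│ 11 │  7 │  3 │  8 │  
├────┼────┼────┼────┤  
│  5 │ 13 │ 10 │ 12 │  
├────┼────┼────┼────┤  
│ 14 │  6 │  9 │ 15 │  
└────┴────┴────┴────┘  
Moves: 4               
                       
                       
                       


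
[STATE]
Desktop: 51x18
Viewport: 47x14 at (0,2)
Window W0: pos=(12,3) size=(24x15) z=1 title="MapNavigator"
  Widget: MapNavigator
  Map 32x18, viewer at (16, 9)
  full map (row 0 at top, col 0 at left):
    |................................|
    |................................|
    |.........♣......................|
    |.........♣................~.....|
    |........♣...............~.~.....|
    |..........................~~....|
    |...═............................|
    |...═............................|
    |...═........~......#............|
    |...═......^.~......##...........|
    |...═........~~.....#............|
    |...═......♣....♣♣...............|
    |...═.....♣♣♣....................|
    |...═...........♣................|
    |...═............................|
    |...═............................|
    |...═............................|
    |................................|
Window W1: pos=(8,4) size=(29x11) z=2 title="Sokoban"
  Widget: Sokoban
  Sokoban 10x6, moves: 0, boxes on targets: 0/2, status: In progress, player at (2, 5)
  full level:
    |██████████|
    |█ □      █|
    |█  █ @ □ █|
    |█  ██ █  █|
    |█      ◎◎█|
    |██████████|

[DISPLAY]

                                               
            ┏━━━━━━━━━━━━━━━━━━━━━━┓           
        ┏━━━━━━━━━━━━━━━━━━━━━━━━━━━┓          
        ┃ Sokoban                   ┃          
        ┠───────────────────────────┨          
        ┃██████████                 ┃          
        ┃█ □      █                 ┃          
        ┃█  █ @ □ █                 ┃          
        ┃█  ██ █  █                 ┃          
        ┃█      ◎◎█                 ┃          
        ┃██████████                 ┃          
        ┃Moves: 0  0/2              ┃          
        ┗━━━━━━━━━━━━━━━━━━━━━━━━━━━┛          
            ┃..........♣...........┃           


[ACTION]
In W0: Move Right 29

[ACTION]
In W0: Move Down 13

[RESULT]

                                               
            ┏━━━━━━━━━━━━━━━━━━━━━━┓           
        ┏━━━━━━━━━━━━━━━━━━━━━━━━━━━┓          
        ┃ Sokoban                   ┃          
        ┠───────────────────────────┨          
        ┃██████████                 ┃          
        ┃█ □      █                 ┃          
        ┃█  █ @ □ █                 ┃          
        ┃█  ██ █  █                 ┃          
        ┃█      ◎◎█                 ┃          
        ┃██████████                 ┃          
        ┃Moves: 0  0/2              ┃          
        ┗━━━━━━━━━━━━━━━━━━━━━━━━━━━┛          
            ┃                      ┃           
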